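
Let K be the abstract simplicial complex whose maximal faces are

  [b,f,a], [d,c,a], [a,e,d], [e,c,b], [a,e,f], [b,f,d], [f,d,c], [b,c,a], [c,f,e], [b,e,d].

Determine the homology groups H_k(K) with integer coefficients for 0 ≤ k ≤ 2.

H_0 = Z,  H_1 = Z/2,  H_2 = 0.

We work with the vertex ordering a < b < c < d < e < f. The simplices of K, each written with vertices in increasing order, are:

  0-simplices (6): a, b, c, d, e, f
  1-simplices (15): ab, ac, ad, ae, af, bc, bd, be, bf, cd, ce, cf, de, df, ef
  2-simplices (10): abc, abf, acd, ade, aef, bce, bde, bdf, cdf, cef

so the chain groups are C_0 ≅ Z^6, C_1 ≅ Z^15, C_2 ≅ Z^10.

The boundary map ∂_1: C_1 → C_0 maps an edge to its endpoints' difference, ∂[p,q] = q − p. For instance
  ∂cd = d − c.
As a 6×15 matrix over Z this has rank 5, with invariant factors (1,1,1,1,1).

∂_2: C_2 → C_1 acts by ∂[p,q,r] = [q,r] − [p,r] + [p,q]. For instance
  ∂aef = ef − af + ae,
  ∂bce = ce − be + bc.
The 15×10 boundary matrix has rank 10 and Smith normal form diag(1,1,1,1,1,1,1,1,1,2).

Now H_k = ker ∂_k / im ∂_{k+1}, so:

  H_0: rank C_0 − rank ∂_1 = 6 − 5 = 1, and the invariant factors of ∂_1 are all 1, so H_0 ≅ Z.
  H_1: rank ker ∂_1 − rank ∂_2 = (15 − 5) − 10 = 0, and ∂_2 has invariant factor 2 > 1, so H_1 ≅ Z/2.
  H_2: rank ker ∂_2 − rank ∂_3 = (10 − 10) − 0 = 0, and there is no ∂_3, so H_2 ≅ 0.

As a check, the Euler characteristic is 6 − 15 + 10 = 1, which agrees with 1 − 0 + 0 = 1.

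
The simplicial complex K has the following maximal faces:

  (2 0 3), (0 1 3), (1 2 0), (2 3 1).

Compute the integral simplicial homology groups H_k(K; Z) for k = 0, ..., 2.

H_0 ≅ Z,  H_1 = 0,  H_2 ≅ Z.

We work with the vertex ordering 0 < 1 < 2 < 3. The simplices of K, each written with vertices in increasing order, are:

  0-simplices (4): [0], [1], [2], [3]
  1-simplices (6): [0,1], [0,2], [0,3], [1,2], [1,3], [2,3]
  2-simplices (4): [0,1,2], [0,1,3], [0,2,3], [1,2,3]

giving chain groups C_0 ≅ Z^4, C_1 ≅ Z^6, C_2 ≅ Z^4.

Boundary ∂_1: C_1 → C_0 is given by ∂[p,q] = [q] − [p]. For instance
  ∂[0,1] = [1] − [0].
This gives a 4×6 integer matrix of rank 3; reducing to Smith normal form yields diagonal entries (1,1,1).

∂_2: C_2 → C_1 acts by ∂[p,q,r] = [q,r] − [p,r] + [p,q]. For instance
  ∂[0,1,3] = [1,3] − [0,3] + [0,1],
  ∂[0,1,2] = [1,2] − [0,2] + [0,1].
This gives a 6×4 integer matrix of rank 3; reducing to Smith normal form yields diagonal entries (1,1,1).

Computing H_k = (kernel of ∂_k) / (image of ∂_{k+1}):

  H_0: rank C_0 − rank ∂_1 = 4 − 3 = 1, and the invariant factors of ∂_1 are all 1, so H_0 ≅ Z.
  H_1: rank ker ∂_1 − rank ∂_2 = (6 − 3) − 3 = 0, and the invariant factors of ∂_2 are all 1, so H_1 ≅ 0.
  H_2: rank ker ∂_2 − rank ∂_3 = (4 − 3) − 0 = 1, and there is no ∂_3, so H_2 ≅ Z.

(K is a triangulation of the 2-sphere S^2.)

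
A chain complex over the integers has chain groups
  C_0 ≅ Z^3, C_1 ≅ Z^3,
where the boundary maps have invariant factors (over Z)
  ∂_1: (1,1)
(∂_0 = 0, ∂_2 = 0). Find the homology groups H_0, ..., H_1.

H_0: b_0 = 3 − 0 − 2 = 1; torsion from ∂_1 factors > 1: none. So H_0 = Z.
H_1: b_1 = 3 − 2 − 0 = 1; torsion from ∂_2 factors > 1: none. So H_1 = Z.

H_0 = Z,  H_1 = Z.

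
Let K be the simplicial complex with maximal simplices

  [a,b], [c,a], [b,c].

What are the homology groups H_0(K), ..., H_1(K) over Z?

H_0 = Z,  H_1 = Z.

K has 3 vertices, 3 edges.
rank ∂_0 = 0, rank ∂_1 = 2 ⇒ b_0 = 3 − 0 − 2 = 1; all invariant factors of ∂_1 are 1 so no torsion. So H_0 ≅ Z.
rank ∂_1 = 2, rank ∂_2 = 0 ⇒ b_1 = 3 − 2 − 0 = 1. So H_1 ≅ Z.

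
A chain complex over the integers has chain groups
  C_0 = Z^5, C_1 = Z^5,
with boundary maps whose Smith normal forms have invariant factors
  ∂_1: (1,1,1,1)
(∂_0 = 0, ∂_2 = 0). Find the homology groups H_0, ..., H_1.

H_0 ≅ Z,  H_1 ≅ Z.

H_0: b_0 = 5 − 0 − 4 = 1; torsion from ∂_1 factors > 1: none. So H_0 ≅ Z.
H_1: b_1 = 5 − 4 − 0 = 1; torsion from ∂_2 factors > 1: none. So H_1 ≅ Z.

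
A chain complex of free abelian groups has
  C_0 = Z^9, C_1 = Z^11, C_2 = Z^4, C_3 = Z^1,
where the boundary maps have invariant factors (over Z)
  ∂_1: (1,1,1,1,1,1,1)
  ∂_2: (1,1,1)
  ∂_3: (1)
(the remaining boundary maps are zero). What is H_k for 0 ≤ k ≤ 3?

H_0: b_0 = 9 − 0 − 7 = 2; torsion from ∂_1 factors > 1: none. So H_0 ≅ Z^2.
H_1: b_1 = 11 − 7 − 3 = 1; torsion from ∂_2 factors > 1: none. So H_1 ≅ Z.
H_2: b_2 = 4 − 3 − 1 = 0; torsion from ∂_3 factors > 1: none. So H_2 ≅ 0.
H_3: b_3 = 1 − 1 − 0 = 0; torsion from ∂_4 factors > 1: none. So H_3 ≅ 0.

H_0 ≅ Z^2,  H_1 ≅ Z,  H_2 = 0,  H_3 = 0.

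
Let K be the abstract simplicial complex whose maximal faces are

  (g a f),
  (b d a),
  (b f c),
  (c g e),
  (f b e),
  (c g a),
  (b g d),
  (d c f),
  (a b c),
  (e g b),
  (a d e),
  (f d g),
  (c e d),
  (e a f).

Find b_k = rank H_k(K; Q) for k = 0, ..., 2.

Order the vertices as a < b < c < d < e < f < g. Listing each simplex with vertices in this order, K has dimension 2 with simplices:

  0-simplices (7): a, b, c, d, e, f, g
  1-simplices (21): ab, ac, ad, ae, af, ag, bc, bd, be, bf, bg, cd, ce, cf, cg, de, df, dg, ef, eg, fg
  2-simplices (14): abc, abd, acg, ade, aef, afg, bcf, bdg, bef, beg, cde, cdf, ceg, dfg

giving chain groups C_0 ≅ Z^7, C_1 ≅ Z^21, C_2 ≅ Z^14.

Boundary ∂_1: C_1 → C_0 sends each edge [p,q] (with p < q) to q − p. For instance
  ∂bf = f − b.
As a 7×21 matrix over Z this has rank 6, with invariant factors (1,1,1,1,1,1).

Boundary ∂_2: C_2 → C_1 maps a triangle to the signed sum of its edges. For instance
  ∂bcf = cf − bf + bc,
  ∂bef = ef − bf + be.
As a 21×14 matrix over Z this has rank 13, with invariant factors (1,1,1,1,1,1,1,1,1,1,1,1,1).

Now H_k = ker ∂_k / im ∂_{k+1}, so:

  H_0: rank C_0 − rank ∂_1 = 7 − 6 = 1, and the invariant factors of ∂_1 are all 1, so H_0 = Z.
  H_1: rank ker ∂_1 − rank ∂_2 = (21 − 6) − 13 = 2, and the invariant factors of ∂_2 are all 1, so H_1 = Z^2.
  H_2: rank ker ∂_2 − rank ∂_3 = (14 − 13) − 0 = 1, and there is no ∂_3, so H_2 = Z.

As a check, the Euler characteristic is 7 − 21 + 14 = 0, which agrees with 1 − 2 + 1 = 0.

Hence the Betti numbers are b_0 = 1, b_1 = 2, b_2 = 1.

b_0 = 1, b_1 = 2, b_2 = 1.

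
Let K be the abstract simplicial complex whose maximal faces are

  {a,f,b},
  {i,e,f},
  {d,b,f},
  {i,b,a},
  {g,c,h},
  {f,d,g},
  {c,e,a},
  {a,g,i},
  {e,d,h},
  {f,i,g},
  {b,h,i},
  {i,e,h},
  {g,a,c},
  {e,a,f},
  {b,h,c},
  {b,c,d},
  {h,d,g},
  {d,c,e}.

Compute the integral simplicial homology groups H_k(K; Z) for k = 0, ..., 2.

We work with the vertex ordering a < b < c < d < e < f < g < h < i. The simplices of K, each written with vertices in increasing order, are:

  0-simplices (9): a, b, c, d, e, f, g, h, i
  1-simplices (27): ab, ac, ae, af, ag, ai, bc, bd, bf, bh, bi, cd, ce, cg, ch, de, df, dg, dh, ef, eh, ei, fg, fi, gh, gi, hi
  2-simplices (18): abf, abi, ace, acg, aef, agi, bcd, bch, bdf, bhi, cde, cgh, deh, dfg, dgh, efi, ehi, fgi

Hence C_0 ≅ Z^9, C_1 ≅ Z^27, C_2 ≅ Z^18.

Boundary ∂_1: C_1 → C_0 sends each edge [p,q] (with p < q) to q − p.
The 9×27 boundary matrix has rank 8 and Smith normal form diag(1,1,1,1,1,1,1,1).

∂_2: C_2 → C_1 acts by ∂[p,q,r] = [q,r] − [p,r] + [p,q]. For instance
  ∂abf = bf − af + ab,
  ∂fgi = gi − fi + fg.
This gives a 27×18 integer matrix of rank 18; reducing to Smith normal form yields diagonal entries (1,1,1,1,1,1,1,1,1,1,1,1,1,1,1,1,1,2).

Reading off H_k = ker ∂_k / im ∂_{k+1}:

  H_0: rank C_0 − rank ∂_1 = 9 − 8 = 1, and the invariant factors of ∂_1 are all 1, so H_0 = Z.
  H_1: rank ker ∂_1 − rank ∂_2 = (27 − 8) − 18 = 1, and ∂_2 has invariant factor 2 > 1, so H_1 = Z ⊕ Z/2Z.
  H_2: rank ker ∂_2 − rank ∂_3 = (18 − 18) − 0 = 0, and there is no ∂_3, so H_2 = 0.

As a check, the Euler characteristic is 9 − 27 + 18 = 0, which agrees with 1 − 1 + 0 = 0.
(K is a triangulation of the Klein bottle.)

H_0 ≅ Z,  H_1 ≅ Z ⊕ Z/2Z,  H_2 = 0.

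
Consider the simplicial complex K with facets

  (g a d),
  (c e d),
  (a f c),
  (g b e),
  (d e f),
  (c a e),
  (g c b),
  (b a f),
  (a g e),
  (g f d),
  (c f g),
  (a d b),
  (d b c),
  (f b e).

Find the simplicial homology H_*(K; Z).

Take the total order a < b < c < d < e < f < g on the vertex set. Then K (dimension 2) consists of the simplices:

  0-simplices (7): a, b, c, d, e, f, g
  1-simplices (21): ab, ac, ad, ae, af, ag, bc, bd, be, bf, bg, cd, ce, cf, cg, de, df, dg, ef, eg, fg
  2-simplices (14): abd, abf, ace, acf, adg, aeg, bcd, bcg, bef, beg, cde, cfg, def, dfg

Hence C_0 ≅ Z^7, C_1 ≅ Z^21, C_2 ≅ Z^14.

The boundary map ∂_1: C_1 → C_0 maps an edge to its endpoints' difference, ∂[p,q] = q − p.
As a 7×21 matrix over Z this has rank 6, with invariant factors (1,1,1,1,1,1).

∂_2: C_2 → C_1 acts by ∂[p,q,r] = [q,r] − [p,r] + [p,q]. For instance
  ∂abd = bd − ad + ab,
  ∂def = ef − df + de.
The resulting 21×14 matrix has rank 13, and its Smith normal form has invariant factors (1,1,1,1,1,1,1,1,1,1,1,1,1).

From H_k ≅ ker(∂_k) / im(∂_{k+1}) we obtain:

  H_0: rank C_0 − rank ∂_1 = 7 − 6 = 1, and the invariant factors of ∂_1 are all 1, so H_0 = Z.
  H_1: rank ker ∂_1 − rank ∂_2 = (21 − 6) − 13 = 2, and the invariant factors of ∂_2 are all 1, so H_1 = Z^2.
  H_2: rank ker ∂_2 − rank ∂_3 = (14 − 13) − 0 = 1, and there is no ∂_3, so H_2 = Z.

(K is a triangulation of the torus T^2.)

H_0 ≅ Z,  H_1 ≅ Z^2,  H_2 ≅ Z.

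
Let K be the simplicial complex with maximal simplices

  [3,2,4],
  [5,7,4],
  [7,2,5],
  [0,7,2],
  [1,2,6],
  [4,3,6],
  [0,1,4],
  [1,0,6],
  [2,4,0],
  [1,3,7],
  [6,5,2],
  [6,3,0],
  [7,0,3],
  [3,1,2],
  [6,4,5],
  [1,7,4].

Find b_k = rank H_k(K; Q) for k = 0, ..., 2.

b_0 = 1, b_1 = 2, b_2 = 1.

We work with the vertex ordering 0 < 1 < 2 < 3 < 4 < 5 < 6 < 7. The simplices of K, each written with vertices in increasing order, are:

  0-simplices (8): [0], [1], [2], [3], [4], [5], [6], [7]
  1-simplices (24): (24 of them)
  2-simplices (16): [0,1,4], [0,1,6], [0,2,4], [0,2,7], [0,3,6], [0,3,7], [1,2,3], [1,2,6], [1,3,7], [1,4,7], [2,3,4], [2,5,6], [2,5,7], [3,4,6], [4,5,6], [4,5,7]

so the chain groups are C_0 ≅ Z^8, C_1 ≅ Z^24, C_2 ≅ Z^16.

The boundary map ∂_1: C_1 → C_0 is given by ∂[p,q] = [q] − [p].
The 8×24 boundary matrix has rank 7 and Smith normal form diag(1,1,1,1,1,1,1).

∂_2: C_2 → C_1 maps a triangle to the signed sum of its edges. For instance
  ∂[2,3,4] = [3,4] − [2,4] + [2,3],
  ∂[2,5,7] = [5,7] − [2,7] + [2,5].
As a 24×16 matrix over Z this has rank 15, with invariant factors (1,1,1,1,1,1,1,1,1,1,1,1,1,1,1).

Reading off H_k = ker ∂_k / im ∂_{k+1}:

  H_0: rank C_0 − rank ∂_1 = 8 − 7 = 1, and the invariant factors of ∂_1 are all 1, so H_0 ≅ Z.
  H_1: rank ker ∂_1 − rank ∂_2 = (24 − 7) − 15 = 2, and the invariant factors of ∂_2 are all 1, so H_1 ≅ Z^2.
  H_2: rank ker ∂_2 − rank ∂_3 = (16 − 15) − 0 = 1, and there is no ∂_3, so H_2 ≅ Z.

As a check, the Euler characteristic is 8 − 24 + 16 = 0, which agrees with 1 − 2 + 1 = 0.
(K is a triangulation of the torus T^2.)

Hence the Betti numbers are b_0 = 1, b_1 = 2, b_2 = 1.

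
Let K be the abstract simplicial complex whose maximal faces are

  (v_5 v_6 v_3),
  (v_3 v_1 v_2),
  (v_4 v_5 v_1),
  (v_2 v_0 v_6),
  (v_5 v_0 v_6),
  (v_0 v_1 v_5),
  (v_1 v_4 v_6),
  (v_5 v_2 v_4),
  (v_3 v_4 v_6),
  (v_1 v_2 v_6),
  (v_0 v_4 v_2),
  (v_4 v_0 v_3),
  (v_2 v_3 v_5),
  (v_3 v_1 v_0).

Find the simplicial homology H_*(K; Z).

H_0 = Z,  H_1 = Z^2,  H_2 = Z.

Order the vertices as v_0 < v_1 < v_2 < v_3 < v_4 < v_5 < v_6. Listing each simplex with vertices in this order, K has dimension 2 with simplices:

  0-simplices (7): [v_0], [v_1], [v_2], [v_3], [v_4], [v_5], [v_6]
  1-simplices (21): (21 of them)
  2-simplices (14): (14 of them)

giving chain groups C_0 ≅ Z^7, C_1 ≅ Z^21, C_2 ≅ Z^14.

Boundary ∂_1: C_1 → C_0 maps an edge to its endpoints' difference, ∂[p,q] = q − p. For instance
  ∂[v_2,v_5] = [v_5] − [v_2].
The 7×21 boundary matrix has rank 6 and Smith normal form diag(1,1,1,1,1,1).

The boundary map ∂_2: C_2 → C_1 maps a triangle to the signed sum of its edges. For instance
  ∂[v_0,v_2,v_6] = [v_2,v_6] − [v_0,v_6] + [v_0,v_2],
  ∂[v_3,v_4,v_6] = [v_4,v_6] − [v_3,v_6] + [v_3,v_4].
The resulting 21×14 matrix has rank 13, and its Smith normal form has invariant factors (1,1,1,1,1,1,1,1,1,1,1,1,1).

Computing H_k = (kernel of ∂_k) / (image of ∂_{k+1}):

  H_0: rank C_0 − rank ∂_1 = 7 − 6 = 1, and the invariant factors of ∂_1 are all 1, so H_0 = Z.
  H_1: rank ker ∂_1 − rank ∂_2 = (21 − 6) − 13 = 2, and the invariant factors of ∂_2 are all 1, so H_1 = Z^2.
  H_2: rank ker ∂_2 − rank ∂_3 = (14 − 13) − 0 = 1, and there is no ∂_3, so H_2 = Z.

(K is a triangulation of the torus T^2.)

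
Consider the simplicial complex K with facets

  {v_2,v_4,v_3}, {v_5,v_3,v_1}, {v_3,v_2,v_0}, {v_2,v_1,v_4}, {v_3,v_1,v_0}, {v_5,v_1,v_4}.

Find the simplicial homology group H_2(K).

K has 6 vertices, 12 edges, 6 triangles.
rank ∂_2 = 6, rank ∂_3 = 0 ⇒ b_2 = 6 − 6 − 0 = 0. So H_2 = 0.

H_2 = 0.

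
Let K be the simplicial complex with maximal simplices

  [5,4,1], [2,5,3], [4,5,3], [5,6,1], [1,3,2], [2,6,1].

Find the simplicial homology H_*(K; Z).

H_0 ≅ Z,  H_1 ≅ Z,  H_2 = 0.

We work with the vertex ordering 1 < 2 < 3 < 4 < 5 < 6. The simplices of K, each written with vertices in increasing order, are:

  0-simplices (6): [1], [2], [3], [4], [5], [6]
  1-simplices (12): [1,2], [1,3], [1,4], [1,5], [1,6], [2,3], [2,5], [2,6], [3,4], [3,5], [4,5], [5,6]
  2-simplices (6): [1,2,3], [1,2,6], [1,4,5], [1,5,6], [2,3,5], [3,4,5]

giving chain groups C_0 ≅ Z^6, C_1 ≅ Z^12, C_2 ≅ Z^6.

The boundary map ∂_1: C_1 → C_0 maps an edge to its endpoints' difference, ∂[p,q] = q − p.
As a 6×12 matrix over Z this has rank 5, with invariant factors (1,1,1,1,1).

The boundary map ∂_2: C_2 → C_1 acts by ∂[p,q,r] = [q,r] − [p,r] + [p,q]. For instance
  ∂[1,2,6] = [2,6] − [1,6] + [1,2],
  ∂[1,5,6] = [5,6] − [1,6] + [1,5].
This gives a 12×6 integer matrix of rank 6; reducing to Smith normal form yields diagonal entries (1,1,1,1,1,1).

Now H_k = ker ∂_k / im ∂_{k+1}, so:

  H_0: rank C_0 − rank ∂_1 = 6 − 5 = 1, and the invariant factors of ∂_1 are all 1, so H_0 ≅ Z.
  H_1: rank ker ∂_1 − rank ∂_2 = (12 − 5) − 6 = 1, and the invariant factors of ∂_2 are all 1, so H_1 ≅ Z.
  H_2: rank ker ∂_2 − rank ∂_3 = (6 − 6) − 0 = 0, and there is no ∂_3, so H_2 ≅ 0.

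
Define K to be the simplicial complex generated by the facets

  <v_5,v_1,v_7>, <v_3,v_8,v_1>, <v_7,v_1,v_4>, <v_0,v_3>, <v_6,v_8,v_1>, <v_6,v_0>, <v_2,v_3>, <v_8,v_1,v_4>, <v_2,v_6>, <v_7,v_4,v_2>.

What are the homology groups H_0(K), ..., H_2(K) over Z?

H_0 ≅ Z,  H_1 ≅ Z^3,  H_2 = 0.

Fix the vertex order v_0 < v_1 < v_2 < v_3 < v_4 < v_5 < v_6 < v_7 < v_8 and write every simplex with vertices in increasing order. Then dim K = 2 and the simplices of K are:

  0-simplices (9): [v_0], [v_1], [v_2], [v_3], [v_4], [v_5], [v_6], [v_7], [v_8]
  1-simplices (17): (17 of them)
  2-simplices (6): [v_1,v_3,v_8], [v_1,v_4,v_7], [v_1,v_4,v_8], [v_1,v_5,v_7], [v_1,v_6,v_8], [v_2,v_4,v_7]

Hence C_0 ≅ Z^9, C_1 ≅ Z^17, C_2 ≅ Z^6.

∂_1: C_1 → C_0 is given by ∂[p,q] = [q] − [p]. For instance
  ∂[v_4,v_8] = [v_8] − [v_4].
The resulting 9×17 matrix has rank 8, and its Smith normal form has invariant factors (1,1,1,1,1,1,1,1).

The boundary map ∂_2: C_2 → C_1 maps a triangle to the signed sum of its edges. For instance
  ∂[v_1,v_4,v_8] = [v_4,v_8] − [v_1,v_8] + [v_1,v_4],
  ∂[v_2,v_4,v_7] = [v_4,v_7] − [v_2,v_7] + [v_2,v_4].
The 17×6 boundary matrix has rank 6 and Smith normal form diag(1,1,1,1,1,1).

Now H_k = ker ∂_k / im ∂_{k+1}, so:

  H_0: rank C_0 − rank ∂_1 = 9 − 8 = 1, and the invariant factors of ∂_1 are all 1, so H_0 ≅ Z.
  H_1: rank ker ∂_1 − rank ∂_2 = (17 − 8) − 6 = 3, and the invariant factors of ∂_2 are all 1, so H_1 ≅ Z^3.
  H_2: rank ker ∂_2 − rank ∂_3 = (6 − 6) − 0 = 0, and there is no ∂_3, so H_2 ≅ 0.

As a check, the Euler characteristic is 9 − 17 + 6 = -2, which agrees with 1 − 3 + 0 = -2.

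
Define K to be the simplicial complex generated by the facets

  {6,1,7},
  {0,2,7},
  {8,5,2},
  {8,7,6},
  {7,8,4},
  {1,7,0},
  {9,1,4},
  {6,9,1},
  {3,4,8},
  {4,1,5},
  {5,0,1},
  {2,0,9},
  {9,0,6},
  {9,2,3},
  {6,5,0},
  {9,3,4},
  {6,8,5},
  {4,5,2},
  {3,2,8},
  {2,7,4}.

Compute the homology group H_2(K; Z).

K has 10 vertices, 30 edges, 20 triangles.
rank ∂_2 = 20, rank ∂_3 = 0 ⇒ b_2 = 20 − 20 − 0 = 0. So H_2 ≅ 0.

H_2 ≅ 0.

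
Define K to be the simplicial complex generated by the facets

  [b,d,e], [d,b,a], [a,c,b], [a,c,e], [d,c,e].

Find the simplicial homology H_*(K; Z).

H_0 ≅ Z,  H_1 ≅ Z,  H_2 = 0.

Order the vertices as a < b < c < d < e. Listing each simplex with vertices in this order, K has dimension 2 with simplices:

  0-simplices (5): a, b, c, d, e
  1-simplices (10): ab, ac, ad, ae, bc, bd, be, cd, ce, de
  2-simplices (5): abc, abd, ace, bde, cde

giving chain groups C_0 ≅ Z^5, C_1 ≅ Z^10, C_2 ≅ Z^5.

Boundary ∂_1: C_1 → C_0 is given by ∂[p,q] = [q] − [p].
The 5×10 boundary matrix has rank 4 and Smith normal form diag(1,1,1,1).

The boundary map ∂_2: C_2 → C_1 maps a triangle to the signed sum of its edges. For instance
  ∂abc = bc − ac + ab,
  ∂abd = bd − ad + ab.
As a 10×5 matrix over Z this has rank 5, with invariant factors (1,1,1,1,1).

From H_k ≅ ker(∂_k) / im(∂_{k+1}) we obtain:

  H_0: rank C_0 − rank ∂_1 = 5 − 4 = 1, and the invariant factors of ∂_1 are all 1, so H_0 ≅ Z.
  H_1: rank ker ∂_1 − rank ∂_2 = (10 − 4) − 5 = 1, and the invariant factors of ∂_2 are all 1, so H_1 ≅ Z.
  H_2: rank ker ∂_2 − rank ∂_3 = (5 − 5) − 0 = 0, and there is no ∂_3, so H_2 ≅ 0.

As a check, the Euler characteristic is 5 − 10 + 5 = 0, which agrees with 1 − 1 + 0 = 0.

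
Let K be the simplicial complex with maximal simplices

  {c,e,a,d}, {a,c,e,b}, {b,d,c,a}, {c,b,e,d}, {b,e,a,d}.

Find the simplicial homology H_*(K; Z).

Take the total order a < b < c < d < e on the vertex set. Then K (dimension 3) consists of the simplices:

  0-simplices (5): a, b, c, d, e
  1-simplices (10): ab, ac, ad, ae, bc, bd, be, cd, ce, de
  2-simplices (10): abc, abd, abe, acd, ace, ade, bcd, bce, bde, cde
  3-simplices (5): abcd, abce, abde, acde, bcde

Hence C_0 ≅ Z^5, C_1 ≅ Z^10, C_2 ≅ Z^10, C_3 ≅ Z^5.

The boundary map ∂_1: C_1 → C_0 is given by ∂[p,q] = [q] − [p].
The 5×10 boundary matrix has rank 4 and Smith normal form diag(1,1,1,1).

∂_2: C_2 → C_1 acts by ∂[p,q,r] = [q,r] − [p,r] + [p,q]. For instance
  ∂bcd = cd − bd + bc,
  ∂ace = ce − ae + ac.
This gives a 10×10 integer matrix of rank 6; reducing to Smith normal form yields diagonal entries (1,1,1,1,1,1).

Boundary ∂_3: C_3 → C_2 sends each 3-simplex σ to the alternating sum Σ_i (−1)^i (σ with its i-th vertex removed). For instance
  ∂acde = cde − ade + ace − acd,
  ∂abde = bde − ade + abe − abd.
As a 10×5 matrix over Z this has rank 4, with invariant factors (1,1,1,1).

From H_k ≅ ker(∂_k) / im(∂_{k+1}) we obtain:

  H_0: rank C_0 − rank ∂_1 = 5 − 4 = 1, and the invariant factors of ∂_1 are all 1, so H_0 = Z.
  H_1: rank ker ∂_1 − rank ∂_2 = (10 − 4) − 6 = 0, and the invariant factors of ∂_2 are all 1, so H_1 = 0.
  H_2: rank ker ∂_2 − rank ∂_3 = (10 − 6) − 4 = 0, and the invariant factors of ∂_3 are all 1, so H_2 = 0.
  H_3: rank ker ∂_3 − rank ∂_4 = (5 − 4) − 0 = 1, and there is no ∂_4, so H_3 = Z.

H_0 = Z,  H_1 = 0,  H_2 = 0,  H_3 = Z.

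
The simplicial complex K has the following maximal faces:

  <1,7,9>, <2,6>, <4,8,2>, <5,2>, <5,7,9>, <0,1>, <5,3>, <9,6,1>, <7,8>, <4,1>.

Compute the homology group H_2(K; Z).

Order the vertices as 0 < 1 < 2 < 3 < 4 < 5 < 6 < 7 < 8 < 9. Listing each simplex with vertices in this order, K has dimension 2 with simplices:

  0-simplices (10): [0], [1], [2], [3], [4], [5], [6], [7], [8], [9]
  1-simplices (16): [0,1], [1,4], [1,6], [1,7], [1,9], [2,4], [2,5], [2,6], [2,8], [3,5], [4,8], [5,7], [5,9], [6,9], [7,8], [7,9]
  2-simplices (4): [1,6,9], [1,7,9], [2,4,8], [5,7,9]

giving chain groups C_0 ≅ Z^10, C_1 ≅ Z^16, C_2 ≅ Z^4.

Boundary ∂_1: C_1 → C_0 is given by ∂[p,q] = [q] − [p].
The resulting 10×16 matrix has rank 9, and its Smith normal form has invariant factors (1,1,1,1,1,1,1,1,1).

The boundary map ∂_2: C_2 → C_1 acts by ∂[p,q,r] = [q,r] − [p,r] + [p,q]. For instance
  ∂[1,6,9] = [6,9] − [1,9] + [1,6],
  ∂[1,7,9] = [7,9] − [1,9] + [1,7].
This gives a 16×4 integer matrix of rank 4; reducing to Smith normal form yields diagonal entries (1,1,1,1).

Computing H_k = (kernel of ∂_k) / (image of ∂_{k+1}):

  H_2: rank ker ∂_2 − rank ∂_3 = (4 − 4) − 0 = 0, and there is no ∂_3, so H_2 = 0.

H_2 = 0.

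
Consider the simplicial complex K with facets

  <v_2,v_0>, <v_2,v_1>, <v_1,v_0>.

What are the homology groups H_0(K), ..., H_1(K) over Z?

Take the total order v_0 < v_1 < v_2 on the vertex set. Then K (dimension 1) consists of the simplices:

  0-simplices (3): [v_0], [v_1], [v_2]
  1-simplices (3): [v_0,v_1], [v_0,v_2], [v_1,v_2]

giving chain groups C_0 ≅ Z^3, C_1 ≅ Z^3.

Boundary ∂_1: C_1 → C_0 is given by ∂[p,q] = [q] − [p].
The 3×3 boundary matrix has rank 2 and Smith normal form diag(1,1).

Computing H_k = (kernel of ∂_k) / (image of ∂_{k+1}):

  H_0: rank C_0 − rank ∂_1 = 3 − 2 = 1, and the invariant factors of ∂_1 are all 1, so H_0 ≅ Z.
  H_1: rank ker ∂_1 − rank ∂_2 = (3 − 2) − 0 = 1, and there is no ∂_2, so H_1 ≅ Z.

H_0 ≅ Z,  H_1 ≅ Z.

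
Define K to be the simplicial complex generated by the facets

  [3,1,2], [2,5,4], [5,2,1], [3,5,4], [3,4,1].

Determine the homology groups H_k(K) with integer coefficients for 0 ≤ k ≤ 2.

We work with the vertex ordering 1 < 2 < 3 < 4 < 5. The simplices of K, each written with vertices in increasing order, are:

  0-simplices (5): [1], [2], [3], [4], [5]
  1-simplices (10): [1,2], [1,3], [1,4], [1,5], [2,3], [2,4], [2,5], [3,4], [3,5], [4,5]
  2-simplices (5): [1,2,3], [1,2,5], [1,3,4], [2,4,5], [3,4,5]

giving chain groups C_0 ≅ Z^5, C_1 ≅ Z^10, C_2 ≅ Z^5.

∂_1: C_1 → C_0 maps an edge to its endpoints' difference, ∂[p,q] = q − p. For instance
  ∂[3,5] = [5] − [3].
The resulting 5×10 matrix has rank 4, and its Smith normal form has invariant factors (1,1,1,1).

Boundary ∂_2: C_2 → C_1 acts by ∂[p,q,r] = [q,r] − [p,r] + [p,q]. For instance
  ∂[1,2,5] = [2,5] − [1,5] + [1,2],
  ∂[1,2,3] = [2,3] − [1,3] + [1,2].
As a 10×5 matrix over Z this has rank 5, with invariant factors (1,1,1,1,1).

Reading off H_k = ker ∂_k / im ∂_{k+1}:

  H_0: rank C_0 − rank ∂_1 = 5 − 4 = 1, and the invariant factors of ∂_1 are all 1, so H_0 ≅ Z.
  H_1: rank ker ∂_1 − rank ∂_2 = (10 − 4) − 5 = 1, and the invariant factors of ∂_2 are all 1, so H_1 ≅ Z.
  H_2: rank ker ∂_2 − rank ∂_3 = (5 − 5) − 0 = 0, and there is no ∂_3, so H_2 ≅ 0.

As a check, the Euler characteristic is 5 − 10 + 5 = 0, which agrees with 1 − 1 + 0 = 0.

H_0 ≅ Z,  H_1 ≅ Z,  H_2 = 0.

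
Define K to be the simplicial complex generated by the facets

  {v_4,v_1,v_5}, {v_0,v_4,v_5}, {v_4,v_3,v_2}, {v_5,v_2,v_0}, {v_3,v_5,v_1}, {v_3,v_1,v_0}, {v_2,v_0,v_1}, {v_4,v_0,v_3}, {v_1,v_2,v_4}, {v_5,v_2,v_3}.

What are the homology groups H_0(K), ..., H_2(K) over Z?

Fix the vertex order v_0 < v_1 < v_2 < v_3 < v_4 < v_5 and write every simplex with vertices in increasing order. Then dim K = 2 and the simplices of K are:

  0-simplices (6): [v_0], [v_1], [v_2], [v_3], [v_4], [v_5]
  1-simplices (15): (15 of them)
  2-simplices (10): [v_0,v_1,v_2], [v_0,v_1,v_3], [v_0,v_2,v_5], [v_0,v_3,v_4], [v_0,v_4,v_5], [v_1,v_2,v_4], [v_1,v_3,v_5], [v_1,v_4,v_5], [v_2,v_3,v_4], [v_2,v_3,v_5]

giving chain groups C_0 ≅ Z^6, C_1 ≅ Z^15, C_2 ≅ Z^10.

The boundary map ∂_1: C_1 → C_0 maps an edge to its endpoints' difference, ∂[p,q] = q − p. For instance
  ∂[v_0,v_5] = [v_5] − [v_0].
The resulting 6×15 matrix has rank 5, and its Smith normal form has invariant factors (1,1,1,1,1).

∂_2: C_2 → C_1 acts by ∂[p,q,r] = [q,r] − [p,r] + [p,q]. For instance
  ∂[v_1,v_2,v_4] = [v_2,v_4] − [v_1,v_4] + [v_1,v_2],
  ∂[v_0,v_1,v_2] = [v_1,v_2] − [v_0,v_2] + [v_0,v_1].
The 15×10 boundary matrix has rank 10 and Smith normal form diag(1,1,1,1,1,1,1,1,1,2).

Reading off H_k = ker ∂_k / im ∂_{k+1}:

  H_0: rank C_0 − rank ∂_1 = 6 − 5 = 1, and the invariant factors of ∂_1 are all 1, so H_0 ≅ Z.
  H_1: rank ker ∂_1 − rank ∂_2 = (15 − 5) − 10 = 0, and ∂_2 has invariant factor 2 > 1, so H_1 ≅ Z/2Z.
  H_2: rank ker ∂_2 − rank ∂_3 = (10 − 10) − 0 = 0, and there is no ∂_3, so H_2 ≅ 0.

H_0 = Z,  H_1 = Z/2Z,  H_2 = 0.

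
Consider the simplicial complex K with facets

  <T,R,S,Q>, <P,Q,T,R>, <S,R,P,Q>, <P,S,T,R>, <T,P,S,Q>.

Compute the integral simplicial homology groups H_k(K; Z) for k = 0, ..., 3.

K has 5 vertices, 10 edges, 10 triangles, 5 3-simplices.
rank ∂_0 = 0, rank ∂_1 = 4 ⇒ b_0 = 5 − 0 − 4 = 1; all invariant factors of ∂_1 are 1 so no torsion. So H_0 ≅ Z.
rank ∂_1 = 4, rank ∂_2 = 6 ⇒ b_1 = 10 − 4 − 6 = 0; all invariant factors of ∂_2 are 1 so no torsion. So H_1 ≅ 0.
rank ∂_2 = 6, rank ∂_3 = 4 ⇒ b_2 = 10 − 6 − 4 = 0; all invariant factors of ∂_3 are 1 so no torsion. So H_2 ≅ 0.
rank ∂_3 = 4, rank ∂_4 = 0 ⇒ b_3 = 5 − 4 − 0 = 1. So H_3 ≅ Z.

H_0 ≅ Z,  H_1 = 0,  H_2 = 0,  H_3 ≅ Z.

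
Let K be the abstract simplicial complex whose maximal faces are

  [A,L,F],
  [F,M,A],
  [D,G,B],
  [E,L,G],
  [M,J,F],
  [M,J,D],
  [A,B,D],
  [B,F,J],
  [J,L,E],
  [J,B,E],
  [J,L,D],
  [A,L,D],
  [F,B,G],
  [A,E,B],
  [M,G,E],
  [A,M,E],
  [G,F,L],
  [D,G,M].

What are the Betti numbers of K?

b_0 = 1, b_1 = 2, b_2 = 1.

We work with the vertex ordering A < B < D < E < F < G < J < L < M. The simplices of K, each written with vertices in increasing order, are:

  0-simplices (9): A, B, D, E, F, G, J, L, M
  1-simplices (27): AB, AD, AE, AF, AL, AM, BD, BE, BF, BG, BJ, DG, DJ, DL, DM, EG, EJ, EL, EM, FG, FJ, FL, FM, GL, GM, JL, JM
  2-simplices (18): ABD, ABE, ADL, AEM, AFL, AFM, BDG, BEJ, BFG, BFJ, DGM, DJL, DJM, EGL, EGM, EJL, FGL, FJM

Hence C_0 ≅ Z^9, C_1 ≅ Z^27, C_2 ≅ Z^18.

∂_1: C_1 → C_0 is given by ∂[p,q] = [q] − [p].
The 9×27 boundary matrix has rank 8 and Smith normal form diag(1,1,1,1,1,1,1,1).

Boundary ∂_2: C_2 → C_1 sends each 2-simplex [p,q,r] to [q,r] − [p,r] + [p,q]. For instance
  ∂DJL = JL − DL + DJ,
  ∂BDG = DG − BG + BD.
As a 27×18 matrix over Z this has rank 17, with invariant factors (1,1,1,1,1,1,1,1,1,1,1,1,1,1,1,1,1).

Reading off H_k = ker ∂_k / im ∂_{k+1}:

  H_0: rank C_0 − rank ∂_1 = 9 − 8 = 1, and the invariant factors of ∂_1 are all 1, so H_0 = Z.
  H_1: rank ker ∂_1 − rank ∂_2 = (27 − 8) − 17 = 2, and the invariant factors of ∂_2 are all 1, so H_1 = Z^2.
  H_2: rank ker ∂_2 − rank ∂_3 = (18 − 17) − 0 = 1, and there is no ∂_3, so H_2 = Z.

Hence the Betti numbers are b_0 = 1, b_1 = 2, b_2 = 1.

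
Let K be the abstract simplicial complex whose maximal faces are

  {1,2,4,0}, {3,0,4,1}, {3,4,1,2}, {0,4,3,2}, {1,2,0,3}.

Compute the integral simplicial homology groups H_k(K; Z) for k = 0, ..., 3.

Fix the vertex order 0 < 1 < 2 < 3 < 4 and write every simplex with vertices in increasing order. Then dim K = 3 and the simplices of K are:

  0-simplices (5): [0], [1], [2], [3], [4]
  1-simplices (10): [0,1], [0,2], [0,3], [0,4], [1,2], [1,3], [1,4], [2,3], [2,4], [3,4]
  2-simplices (10): [0,1,2], [0,1,3], [0,1,4], [0,2,3], [0,2,4], [0,3,4], [1,2,3], [1,2,4], [1,3,4], [2,3,4]
  3-simplices (5): [0,1,2,3], [0,1,2,4], [0,1,3,4], [0,2,3,4], [1,2,3,4]

giving chain groups C_0 ≅ Z^5, C_1 ≅ Z^10, C_2 ≅ Z^10, C_3 ≅ Z^5.

The boundary map ∂_1: C_1 → C_0 is given by ∂[p,q] = [q] − [p].
As a 5×10 matrix over Z this has rank 4, with invariant factors (1,1,1,1).

∂_2: C_2 → C_1 maps a triangle to the signed sum of its edges. For instance
  ∂[1,3,4] = [3,4] − [1,4] + [1,3],
  ∂[2,3,4] = [3,4] − [2,4] + [2,3].
As a 10×10 matrix over Z this has rank 6, with invariant factors (1,1,1,1,1,1).

Boundary ∂_3: C_3 → C_2 sends each 3-simplex σ to the alternating sum Σ_i (−1)^i (σ with its i-th vertex removed). For instance
  ∂[0,1,2,3] = [1,2,3] − [0,2,3] + [0,1,3] − [0,1,2],
  ∂[0,1,3,4] = [1,3,4] − [0,3,4] + [0,1,4] − [0,1,3].
The resulting 10×5 matrix has rank 4, and its Smith normal form has invariant factors (1,1,1,1).

Reading off H_k = ker ∂_k / im ∂_{k+1}:

  H_0: rank C_0 − rank ∂_1 = 5 − 4 = 1, and the invariant factors of ∂_1 are all 1, so H_0 ≅ Z.
  H_1: rank ker ∂_1 − rank ∂_2 = (10 − 4) − 6 = 0, and the invariant factors of ∂_2 are all 1, so H_1 ≅ 0.
  H_2: rank ker ∂_2 − rank ∂_3 = (10 − 6) − 4 = 0, and the invariant factors of ∂_3 are all 1, so H_2 ≅ 0.
  H_3: rank ker ∂_3 − rank ∂_4 = (5 − 4) − 0 = 1, and there is no ∂_4, so H_3 ≅ Z.

H_0 = Z,  H_1 = 0,  H_2 = 0,  H_3 = Z.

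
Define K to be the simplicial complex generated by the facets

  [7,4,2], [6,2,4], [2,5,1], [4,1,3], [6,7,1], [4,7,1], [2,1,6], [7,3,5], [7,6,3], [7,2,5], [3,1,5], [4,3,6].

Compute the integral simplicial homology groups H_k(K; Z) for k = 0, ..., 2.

Fix the vertex order 1 < 2 < 3 < 4 < 5 < 6 < 7 and write every simplex with vertices in increasing order. Then dim K = 2 and the simplices of K are:

  0-simplices (7): [1], [2], [3], [4], [5], [6], [7]
  1-simplices (18): [1,2], [1,3], [1,4], [1,5], [1,6], [1,7], [2,4], [2,5], [2,6], [2,7], [3,4], [3,5], [3,6], [3,7], [4,6], [4,7], [5,7], [6,7]
  2-simplices (12): [1,2,5], [1,2,6], [1,3,4], [1,3,5], [1,4,7], [1,6,7], [2,4,6], [2,4,7], [2,5,7], [3,4,6], [3,5,7], [3,6,7]

so the chain groups are C_0 ≅ Z^7, C_1 ≅ Z^18, C_2 ≅ Z^12.

Boundary ∂_1: C_1 → C_0 maps an edge to its endpoints' difference, ∂[p,q] = q − p. For instance
  ∂[1,6] = [6] − [1].
This gives a 7×18 integer matrix of rank 6; reducing to Smith normal form yields diagonal entries (1,1,1,1,1,1).

The boundary map ∂_2: C_2 → C_1 maps a triangle to the signed sum of its edges. For instance
  ∂[2,4,7] = [4,7] − [2,7] + [2,4],
  ∂[3,6,7] = [6,7] − [3,7] + [3,6].
The resulting 18×12 matrix has rank 12, and its Smith normal form has invariant factors (1,1,1,1,1,1,1,1,1,1,1,2).

From H_k ≅ ker(∂_k) / im(∂_{k+1}) we obtain:

  H_0: rank C_0 − rank ∂_1 = 7 − 6 = 1, and the invariant factors of ∂_1 are all 1, so H_0 ≅ Z.
  H_1: rank ker ∂_1 − rank ∂_2 = (18 − 6) − 12 = 0, and ∂_2 has invariant factor 2 > 1, so H_1 ≅ Z/2.
  H_2: rank ker ∂_2 − rank ∂_3 = (12 − 12) − 0 = 0, and there is no ∂_3, so H_2 ≅ 0.

(K is a triangulation of the real projective plane RP^2.)

H_0 = Z,  H_1 = Z/2,  H_2 = 0.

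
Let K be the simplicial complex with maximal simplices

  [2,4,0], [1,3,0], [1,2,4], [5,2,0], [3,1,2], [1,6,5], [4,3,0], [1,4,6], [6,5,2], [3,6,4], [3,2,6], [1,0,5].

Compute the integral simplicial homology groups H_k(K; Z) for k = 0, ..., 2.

Order the vertices as 0 < 1 < 2 < 3 < 4 < 5 < 6. Listing each simplex with vertices in this order, K has dimension 2 with simplices:

  0-simplices (7): [0], [1], [2], [3], [4], [5], [6]
  1-simplices (18): [0,1], [0,2], [0,3], [0,4], [0,5], [1,2], [1,3], [1,4], [1,5], [1,6], [2,3], [2,4], [2,5], [2,6], [3,4], [3,6], [4,6], [5,6]
  2-simplices (12): [0,1,3], [0,1,5], [0,2,4], [0,2,5], [0,3,4], [1,2,3], [1,2,4], [1,4,6], [1,5,6], [2,3,6], [2,5,6], [3,4,6]

so the chain groups are C_0 ≅ Z^7, C_1 ≅ Z^18, C_2 ≅ Z^12.

Boundary ∂_1: C_1 → C_0 maps an edge to its endpoints' difference, ∂[p,q] = q − p. For instance
  ∂[2,6] = [6] − [2].
The resulting 7×18 matrix has rank 6, and its Smith normal form has invariant factors (1,1,1,1,1,1).

Boundary ∂_2: C_2 → C_1 maps a triangle to the signed sum of its edges. For instance
  ∂[0,1,5] = [1,5] − [0,5] + [0,1],
  ∂[2,3,6] = [3,6] − [2,6] + [2,3].
As a 18×12 matrix over Z this has rank 12, with invariant factors (1,1,1,1,1,1,1,1,1,1,1,2).

From H_k ≅ ker(∂_k) / im(∂_{k+1}) we obtain:

  H_0: rank C_0 − rank ∂_1 = 7 − 6 = 1, and the invariant factors of ∂_1 are all 1, so H_0 ≅ Z.
  H_1: rank ker ∂_1 − rank ∂_2 = (18 − 6) − 12 = 0, and ∂_2 has invariant factor 2 > 1, so H_1 ≅ Z/2.
  H_2: rank ker ∂_2 − rank ∂_3 = (12 − 12) − 0 = 0, and there is no ∂_3, so H_2 ≅ 0.

H_0 ≅ Z,  H_1 ≅ Z/2,  H_2 = 0.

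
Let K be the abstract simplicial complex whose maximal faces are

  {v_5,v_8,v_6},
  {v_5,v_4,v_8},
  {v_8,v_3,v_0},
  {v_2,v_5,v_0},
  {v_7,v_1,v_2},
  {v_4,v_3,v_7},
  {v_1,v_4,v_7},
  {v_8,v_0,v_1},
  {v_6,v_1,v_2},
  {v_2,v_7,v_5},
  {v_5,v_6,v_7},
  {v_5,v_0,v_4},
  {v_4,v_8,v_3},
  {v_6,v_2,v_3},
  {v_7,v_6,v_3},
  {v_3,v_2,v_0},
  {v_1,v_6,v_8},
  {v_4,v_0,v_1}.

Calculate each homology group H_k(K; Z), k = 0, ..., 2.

Take the total order v_0 < v_1 < v_2 < v_3 < v_4 < v_5 < v_6 < v_7 < v_8 on the vertex set. Then K (dimension 2) consists of the simplices:

  0-simplices (9): [v_0], [v_1], [v_2], [v_3], [v_4], [v_5], [v_6], [v_7], [v_8]
  1-simplices (27): (27 of them)
  2-simplices (18): (18 of them)

Hence C_0 ≅ Z^9, C_1 ≅ Z^27, C_2 ≅ Z^18.

The boundary map ∂_1: C_1 → C_0 maps an edge to its endpoints' difference, ∂[p,q] = q − p.
This gives a 9×27 integer matrix of rank 8; reducing to Smith normal form yields diagonal entries (1,1,1,1,1,1,1,1).

∂_2: C_2 → C_1 acts by ∂[p,q,r] = [q,r] − [p,r] + [p,q]. For instance
  ∂[v_2,v_5,v_7] = [v_5,v_7] − [v_2,v_7] + [v_2,v_5],
  ∂[v_3,v_6,v_7] = [v_6,v_7] − [v_3,v_7] + [v_3,v_6].
This gives a 27×18 integer matrix of rank 18; reducing to Smith normal form yields diagonal entries (1,1,1,1,1,1,1,1,1,1,1,1,1,1,1,1,1,2).

Reading off H_k = ker ∂_k / im ∂_{k+1}:

  H_0: rank C_0 − rank ∂_1 = 9 − 8 = 1, and the invariant factors of ∂_1 are all 1, so H_0 = Z.
  H_1: rank ker ∂_1 − rank ∂_2 = (27 − 8) − 18 = 1, and ∂_2 has invariant factor 2 > 1, so H_1 = Z × Z/2.
  H_2: rank ker ∂_2 − rank ∂_3 = (18 − 18) − 0 = 0, and there is no ∂_3, so H_2 = 0.

(K is a triangulation of the Klein bottle.)

H_0 = Z,  H_1 = Z × Z/2,  H_2 = 0.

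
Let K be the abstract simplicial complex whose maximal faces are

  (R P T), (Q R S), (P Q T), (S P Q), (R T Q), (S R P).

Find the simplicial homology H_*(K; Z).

Take the total order P < Q < R < S < T on the vertex set. Then K (dimension 2) consists of the simplices:

  0-simplices (5): P, Q, R, S, T
  1-simplices (9): PQ, PR, PS, PT, QR, QS, QT, RS, RT
  2-simplices (6): PQS, PQT, PRS, PRT, QRS, QRT

so the chain groups are C_0 ≅ Z^5, C_1 ≅ Z^9, C_2 ≅ Z^6.

∂_1: C_1 → C_0 sends each edge [p,q] (with p < q) to q − p.
The 5×9 boundary matrix has rank 4 and Smith normal form diag(1,1,1,1).

∂_2: C_2 → C_1 maps a triangle to the signed sum of its edges. For instance
  ∂PQT = QT − PT + PQ,
  ∂QRT = RT − QT + QR.
This gives a 9×6 integer matrix of rank 5; reducing to Smith normal form yields diagonal entries (1,1,1,1,1).

From H_k ≅ ker(∂_k) / im(∂_{k+1}) we obtain:

  H_0: rank C_0 − rank ∂_1 = 5 − 4 = 1, and the invariant factors of ∂_1 are all 1, so H_0 ≅ Z.
  H_1: rank ker ∂_1 − rank ∂_2 = (9 − 4) − 5 = 0, and the invariant factors of ∂_2 are all 1, so H_1 ≅ 0.
  H_2: rank ker ∂_2 − rank ∂_3 = (6 − 5) − 0 = 1, and there is no ∂_3, so H_2 ≅ Z.

As a check, the Euler characteristic is 5 − 9 + 6 = 2, which agrees with 1 − 0 + 1 = 2.

H_0 = Z,  H_1 = 0,  H_2 = Z.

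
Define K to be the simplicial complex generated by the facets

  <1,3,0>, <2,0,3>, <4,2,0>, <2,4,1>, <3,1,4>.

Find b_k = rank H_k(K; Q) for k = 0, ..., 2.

Take the total order 0 < 1 < 2 < 3 < 4 on the vertex set. Then K (dimension 2) consists of the simplices:

  0-simplices (5): [0], [1], [2], [3], [4]
  1-simplices (10): [0,1], [0,2], [0,3], [0,4], [1,2], [1,3], [1,4], [2,3], [2,4], [3,4]
  2-simplices (5): [0,1,3], [0,2,3], [0,2,4], [1,2,4], [1,3,4]

so the chain groups are C_0 ≅ Z^5, C_1 ≅ Z^10, C_2 ≅ Z^5.

Boundary ∂_1: C_1 → C_0 sends each edge [p,q] (with p < q) to q − p. For instance
  ∂[0,1] = [1] − [0].
The 5×10 boundary matrix has rank 4 and Smith normal form diag(1,1,1,1).

The boundary map ∂_2: C_2 → C_1 acts by ∂[p,q,r] = [q,r] − [p,r] + [p,q]. For instance
  ∂[0,1,3] = [1,3] − [0,3] + [0,1],
  ∂[0,2,3] = [2,3] − [0,3] + [0,2].
As a 10×5 matrix over Z this has rank 5, with invariant factors (1,1,1,1,1).

Reading off H_k = ker ∂_k / im ∂_{k+1}:

  H_0: rank C_0 − rank ∂_1 = 5 − 4 = 1, and the invariant factors of ∂_1 are all 1, so H_0 = Z.
  H_1: rank ker ∂_1 − rank ∂_2 = (10 − 4) − 5 = 1, and the invariant factors of ∂_2 are all 1, so H_1 = Z.
  H_2: rank ker ∂_2 − rank ∂_3 = (5 − 5) − 0 = 0, and there is no ∂_3, so H_2 = 0.

Hence the Betti numbers are b_0 = 1, b_1 = 1, b_2 = 0.

b_0 = 1, b_1 = 1, b_2 = 0.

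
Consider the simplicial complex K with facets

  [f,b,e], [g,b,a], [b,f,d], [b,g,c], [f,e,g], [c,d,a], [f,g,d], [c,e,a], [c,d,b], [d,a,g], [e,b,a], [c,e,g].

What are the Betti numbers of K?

Take the total order a < b < c < d < e < f < g on the vertex set. Then K (dimension 2) consists of the simplices:

  0-simplices (7): a, b, c, d, e, f, g
  1-simplices (18): ab, ac, ad, ae, ag, bc, bd, be, bf, bg, cd, ce, cg, df, dg, ef, eg, fg
  2-simplices (12): abe, abg, acd, ace, adg, bcd, bcg, bdf, bef, ceg, dfg, efg

Hence C_0 ≅ Z^7, C_1 ≅ Z^18, C_2 ≅ Z^12.

The boundary map ∂_1: C_1 → C_0 is given by ∂[p,q] = [q] − [p].
The 7×18 boundary matrix has rank 6 and Smith normal form diag(1,1,1,1,1,1).

The boundary map ∂_2: C_2 → C_1 acts by ∂[p,q,r] = [q,r] − [p,r] + [p,q]. For instance
  ∂bef = ef − bf + be,
  ∂abg = bg − ag + ab.
This gives a 18×12 integer matrix of rank 12; reducing to Smith normal form yields diagonal entries (1,1,1,1,1,1,1,1,1,1,1,2).

Reading off H_k = ker ∂_k / im ∂_{k+1}:

  H_0: rank C_0 − rank ∂_1 = 7 − 6 = 1, and the invariant factors of ∂_1 are all 1, so H_0 = Z.
  H_1: rank ker ∂_1 − rank ∂_2 = (18 − 6) − 12 = 0, and ∂_2 has invariant factor 2 > 1, so H_1 = Z/2.
  H_2: rank ker ∂_2 − rank ∂_3 = (12 − 12) − 0 = 0, and there is no ∂_3, so H_2 = 0.

Hence the Betti numbers are b_0 = 1, b_1 = 0, b_2 = 0.

b_0 = 1, b_1 = 0, b_2 = 0.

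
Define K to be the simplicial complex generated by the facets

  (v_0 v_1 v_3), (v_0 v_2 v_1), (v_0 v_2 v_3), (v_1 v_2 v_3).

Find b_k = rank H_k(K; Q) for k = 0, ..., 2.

b_0 = 1, b_1 = 0, b_2 = 1.

Order the vertices as v_0 < v_1 < v_2 < v_3. Listing each simplex with vertices in this order, K has dimension 2 with simplices:

  0-simplices (4): [v_0], [v_1], [v_2], [v_3]
  1-simplices (6): [v_0,v_1], [v_0,v_2], [v_0,v_3], [v_1,v_2], [v_1,v_3], [v_2,v_3]
  2-simplices (4): [v_0,v_1,v_2], [v_0,v_1,v_3], [v_0,v_2,v_3], [v_1,v_2,v_3]

giving chain groups C_0 ≅ Z^4, C_1 ≅ Z^6, C_2 ≅ Z^4.

The boundary map ∂_1: C_1 → C_0 sends each edge [p,q] (with p < q) to q − p. For instance
  ∂[v_1,v_3] = [v_3] − [v_1].
The resulting 4×6 matrix has rank 3, and its Smith normal form has invariant factors (1,1,1).

∂_2: C_2 → C_1 acts by ∂[p,q,r] = [q,r] − [p,r] + [p,q]. For instance
  ∂[v_0,v_1,v_3] = [v_1,v_3] − [v_0,v_3] + [v_0,v_1],
  ∂[v_1,v_2,v_3] = [v_2,v_3] − [v_1,v_3] + [v_1,v_2].
The 6×4 boundary matrix has rank 3 and Smith normal form diag(1,1,1).

Reading off H_k = ker ∂_k / im ∂_{k+1}:

  H_0: rank C_0 − rank ∂_1 = 4 − 3 = 1, and the invariant factors of ∂_1 are all 1, so H_0 ≅ Z.
  H_1: rank ker ∂_1 − rank ∂_2 = (6 − 3) − 3 = 0, and the invariant factors of ∂_2 are all 1, so H_1 ≅ 0.
  H_2: rank ker ∂_2 − rank ∂_3 = (4 − 3) − 0 = 1, and there is no ∂_3, so H_2 ≅ Z.

(K is a triangulation of the 2-sphere S^2.)

Hence the Betti numbers are b_0 = 1, b_1 = 0, b_2 = 1.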